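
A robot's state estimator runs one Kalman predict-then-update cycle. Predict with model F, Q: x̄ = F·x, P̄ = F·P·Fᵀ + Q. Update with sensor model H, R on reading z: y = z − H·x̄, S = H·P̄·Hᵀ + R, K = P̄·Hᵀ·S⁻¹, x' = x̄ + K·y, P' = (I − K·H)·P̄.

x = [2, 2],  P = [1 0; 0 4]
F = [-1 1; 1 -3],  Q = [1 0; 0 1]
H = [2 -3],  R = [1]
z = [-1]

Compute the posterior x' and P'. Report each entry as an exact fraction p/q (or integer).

x̄ = F·x = [0, -4]
P̄ = F·P·Fᵀ + Q = [6 -13; -13 38]
y = z − H·x̄ = [-13]
S = H·P̄·Hᵀ + R = [523]
K = P̄·Hᵀ·S⁻¹ = [51/523; -140/523]
x' = x̄ + K·y = [-663/523, -272/523]
P' = (I − K·H)·P̄ = [537/523 341/523; 341/523 274/523]

x' = [-663/523, -272/523]
P' = [537/523 341/523; 341/523 274/523]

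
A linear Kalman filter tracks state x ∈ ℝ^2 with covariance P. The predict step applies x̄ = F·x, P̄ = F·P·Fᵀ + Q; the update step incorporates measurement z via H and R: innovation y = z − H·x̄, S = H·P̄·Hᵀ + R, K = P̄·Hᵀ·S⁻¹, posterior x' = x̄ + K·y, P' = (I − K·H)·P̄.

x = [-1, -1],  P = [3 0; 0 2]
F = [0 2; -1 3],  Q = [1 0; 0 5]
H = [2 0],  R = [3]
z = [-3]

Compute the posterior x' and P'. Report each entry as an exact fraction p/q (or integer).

x' = [-20/13, -18/13]
P' = [9/13 12/13; 12/13 146/13]

x̄ = F·x = [-2, -2]
P̄ = F·P·Fᵀ + Q = [9 12; 12 26]
y = z − H·x̄ = [1]
S = H·P̄·Hᵀ + R = [39]
K = P̄·Hᵀ·S⁻¹ = [6/13; 8/13]
x' = x̄ + K·y = [-20/13, -18/13]
P' = (I − K·H)·P̄ = [9/13 12/13; 12/13 146/13]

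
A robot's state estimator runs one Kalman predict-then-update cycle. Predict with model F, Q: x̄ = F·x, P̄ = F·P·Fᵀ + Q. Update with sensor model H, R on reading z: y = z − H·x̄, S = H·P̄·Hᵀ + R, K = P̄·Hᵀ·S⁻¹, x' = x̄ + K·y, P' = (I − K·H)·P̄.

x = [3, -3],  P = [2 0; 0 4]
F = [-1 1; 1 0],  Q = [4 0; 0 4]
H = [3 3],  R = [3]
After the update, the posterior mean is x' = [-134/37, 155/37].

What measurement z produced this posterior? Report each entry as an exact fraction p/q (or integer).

x̄ = F·x = [-6, 3]
P̄ = F·P·Fᵀ + Q = [10 -2; -2 6]
S = H·P̄·Hᵀ + R = [111]
K = P̄·Hᵀ·S⁻¹ = [8/37; 4/37]
x' − x̄ = [88/37, 44/37] = K·y
y = (KᵀK)⁻¹·Kᵀ·(x' − x̄) = [11]
z = y + H·x̄ = [11] + [-9] = [2]

z = [2]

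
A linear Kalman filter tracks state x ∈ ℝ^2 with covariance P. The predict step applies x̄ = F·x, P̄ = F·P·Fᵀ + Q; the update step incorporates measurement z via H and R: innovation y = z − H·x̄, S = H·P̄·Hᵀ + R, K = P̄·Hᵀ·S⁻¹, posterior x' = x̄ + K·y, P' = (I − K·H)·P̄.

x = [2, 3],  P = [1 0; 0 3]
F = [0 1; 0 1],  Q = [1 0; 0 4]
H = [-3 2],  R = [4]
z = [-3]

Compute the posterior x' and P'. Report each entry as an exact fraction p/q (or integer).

x' = [3, 3]
P' = [23/8 63/16; 63/16 199/32]

x̄ = F·x = [3, 3]
P̄ = F·P·Fᵀ + Q = [4 3; 3 7]
y = z − H·x̄ = [0]
S = H·P̄·Hᵀ + R = [32]
K = P̄·Hᵀ·S⁻¹ = [-3/16; 5/32]
x' = x̄ + K·y = [3, 3]
P' = (I − K·H)·P̄ = [23/8 63/16; 63/16 199/32]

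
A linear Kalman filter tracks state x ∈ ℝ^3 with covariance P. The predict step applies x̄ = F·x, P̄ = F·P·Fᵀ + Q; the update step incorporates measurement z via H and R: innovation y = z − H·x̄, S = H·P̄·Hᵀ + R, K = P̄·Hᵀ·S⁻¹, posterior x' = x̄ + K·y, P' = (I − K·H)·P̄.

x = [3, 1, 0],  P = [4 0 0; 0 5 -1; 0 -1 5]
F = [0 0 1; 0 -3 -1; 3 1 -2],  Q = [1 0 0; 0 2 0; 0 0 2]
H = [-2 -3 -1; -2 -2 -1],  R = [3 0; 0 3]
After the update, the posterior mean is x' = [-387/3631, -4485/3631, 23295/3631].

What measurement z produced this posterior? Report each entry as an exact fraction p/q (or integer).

x̄ = F·x = [0, -3, 10]
P̄ = F·P·Fᵀ + Q = [6 -2 -11; -2 46 -10; -11 -10 67]
S = H·P̄·Hᵀ + R = [380 253; 253 178]
K = P̄·Hᵀ·S⁻¹ = [131/3631 -125/3631; -2338/3631 1732/3631; 3655/3631 -5705/3631]
x' − x̄ = [-387/3631, 6408/3631, -13015/3631] = K·y
y = (KᵀK)⁻¹·Kᵀ·(x' − x̄) = [-2, 1]
z = y + H·x̄ = [-2, 1] + [-1, -4] = [-3, -3]

z = [-3, -3]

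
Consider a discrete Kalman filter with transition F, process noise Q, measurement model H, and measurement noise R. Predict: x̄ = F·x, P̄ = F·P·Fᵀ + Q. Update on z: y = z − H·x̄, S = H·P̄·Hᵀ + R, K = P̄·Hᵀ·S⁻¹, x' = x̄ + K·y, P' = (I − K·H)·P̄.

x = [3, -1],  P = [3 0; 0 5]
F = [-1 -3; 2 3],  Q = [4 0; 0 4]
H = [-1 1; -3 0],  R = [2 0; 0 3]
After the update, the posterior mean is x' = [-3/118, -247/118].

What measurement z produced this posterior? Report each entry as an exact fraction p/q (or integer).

x̄ = F·x = [0, 3]
P̄ = F·P·Fᵀ + Q = [52 -51; -51 61]
S = H·P̄·Hᵀ + R = [217 309; 309 471]
K = P̄·Hᵀ·S⁻¹ = [-103/2242 -675/2242; 1825/2242 -469/2242]
x' − x̄ = [-3/118, -601/118] = K·y
y = (KᵀK)⁻¹·Kᵀ·(x' − x̄) = [-6, 1]
z = y + H·x̄ = [-6, 1] + [3, 0] = [-3, 1]

z = [-3, 1]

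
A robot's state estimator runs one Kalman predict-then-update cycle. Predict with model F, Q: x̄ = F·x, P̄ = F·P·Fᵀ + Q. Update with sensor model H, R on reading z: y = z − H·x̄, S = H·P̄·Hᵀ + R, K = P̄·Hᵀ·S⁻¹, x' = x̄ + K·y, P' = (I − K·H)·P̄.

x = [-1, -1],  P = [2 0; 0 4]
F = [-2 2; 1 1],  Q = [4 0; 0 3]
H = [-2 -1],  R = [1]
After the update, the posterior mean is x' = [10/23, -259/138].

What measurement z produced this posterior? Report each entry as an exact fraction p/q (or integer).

x̄ = F·x = [0, -2]
P̄ = F·P·Fᵀ + Q = [28 4; 4 9]
S = H·P̄·Hᵀ + R = [138]
K = P̄·Hᵀ·S⁻¹ = [-10/23; -17/138]
x' − x̄ = [10/23, 17/138] = K·y
y = (KᵀK)⁻¹·Kᵀ·(x' − x̄) = [-1]
z = y + H·x̄ = [-1] + [2] = [1]

z = [1]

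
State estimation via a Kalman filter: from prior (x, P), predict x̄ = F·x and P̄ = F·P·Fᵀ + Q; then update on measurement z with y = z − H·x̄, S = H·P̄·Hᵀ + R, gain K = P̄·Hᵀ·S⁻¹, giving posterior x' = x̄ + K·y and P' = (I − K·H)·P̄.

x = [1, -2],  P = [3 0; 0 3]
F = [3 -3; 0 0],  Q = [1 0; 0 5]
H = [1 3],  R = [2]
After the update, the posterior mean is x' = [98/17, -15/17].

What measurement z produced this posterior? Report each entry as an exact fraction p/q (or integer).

x̄ = F·x = [9, 0]
P̄ = F·P·Fᵀ + Q = [55 0; 0 5]
S = H·P̄·Hᵀ + R = [102]
K = P̄·Hᵀ·S⁻¹ = [55/102; 5/34]
x' − x̄ = [-55/17, -15/17] = K·y
y = (KᵀK)⁻¹·Kᵀ·(x' − x̄) = [-6]
z = y + H·x̄ = [-6] + [9] = [3]

z = [3]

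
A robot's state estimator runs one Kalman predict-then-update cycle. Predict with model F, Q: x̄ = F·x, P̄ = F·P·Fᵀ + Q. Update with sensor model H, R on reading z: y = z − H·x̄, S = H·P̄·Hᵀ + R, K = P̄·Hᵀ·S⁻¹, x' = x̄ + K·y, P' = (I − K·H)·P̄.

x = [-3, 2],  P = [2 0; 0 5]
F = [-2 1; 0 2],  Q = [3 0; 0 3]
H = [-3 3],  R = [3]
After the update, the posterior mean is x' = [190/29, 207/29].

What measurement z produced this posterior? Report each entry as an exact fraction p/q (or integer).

x̄ = F·x = [8, 4]
P̄ = F·P·Fᵀ + Q = [16 10; 10 23]
S = H·P̄·Hᵀ + R = [174]
K = P̄·Hᵀ·S⁻¹ = [-3/29; 13/58]
x' − x̄ = [-42/29, 91/29] = K·y
y = (KᵀK)⁻¹·Kᵀ·(x' − x̄) = [14]
z = y + H·x̄ = [14] + [-12] = [2]

z = [2]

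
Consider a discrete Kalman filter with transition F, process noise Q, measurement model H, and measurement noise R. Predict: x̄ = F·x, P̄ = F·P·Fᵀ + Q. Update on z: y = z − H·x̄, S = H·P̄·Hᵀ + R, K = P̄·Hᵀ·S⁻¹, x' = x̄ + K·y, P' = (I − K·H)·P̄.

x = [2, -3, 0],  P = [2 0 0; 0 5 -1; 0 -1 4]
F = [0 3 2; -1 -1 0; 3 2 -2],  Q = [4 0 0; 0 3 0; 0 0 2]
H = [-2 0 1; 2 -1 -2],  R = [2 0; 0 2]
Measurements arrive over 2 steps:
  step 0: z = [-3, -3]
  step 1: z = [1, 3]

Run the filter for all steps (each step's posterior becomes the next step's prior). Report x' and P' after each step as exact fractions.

step 0: x̄ = F·x = [-9, 1, 0]
step 0: P̄ = F·P·Fᵀ + Q = [53 -13 16; -13 10 -18; 16 -18 64]
step 0: y = z − H·x̄ = [-21, 16]
step 0: S = H·P̄·Hᵀ + R = [214 -252; -252 332]
step 0: K = P̄·Hᵀ·S⁻¹ = [-1989/1886 -2031/3772; 332/943 252/943; -1129/943 -2157/1886]
step 0: x' = x̄ + K·y = [8547/1886, -1997/943, 6453/943]
step 0: P' = (I − K·H)·P̄ = [18593/3772 -4303/943 14615/1886; -4303/943 6774/943 -7942/943; 14615/1886 -7942/943 12357/943]
step 1: x̄ = F·x = [6915/943, -4553/1886, -199/46]
step 1: P̄ = F·P·Fᵀ + Q = [18862/943 -6144/943 298/23; -6144/943 22581/3772 -707/92; 298/23 -707/92 4337/92]
step 1: y = z − H·x̄ = [37705/1886, -42873/1886]
step 1: S = H·P̄·Hᵀ + R = [291665/3772 -384359/3772; -384359/3772 634565/3772]
step 1: K = P̄·Hᵀ·S⁻¹ = [-9243214/9901527 -4385818/9901527; 1990352/9901527 990875/9901527; -3284677/3300509 -3180118/3300509]
step 1: x' = x̄ + K·y = [-12483611/9901527, -6636911/9901527, -7654507/3300509]
step 1: P' = (I − K·H)·P̄ = [38420362/9901527 -31096232/9901527 19451432/3300509; -31096232/9901527 52249306/9901527 -19403920/3300509; 19451432/3300509 -19403920/3300509 32333510/3300509]

step 0: x' = [8547/1886, -1997/943, 6453/943], P' = [18593/3772 -4303/943 14615/1886; -4303/943 6774/943 -7942/943; 14615/1886 -7942/943 12357/943]
step 1: x' = [-12483611/9901527, -6636911/9901527, -7654507/3300509], P' = [38420362/9901527 -31096232/9901527 19451432/3300509; -31096232/9901527 52249306/9901527 -19403920/3300509; 19451432/3300509 -19403920/3300509 32333510/3300509]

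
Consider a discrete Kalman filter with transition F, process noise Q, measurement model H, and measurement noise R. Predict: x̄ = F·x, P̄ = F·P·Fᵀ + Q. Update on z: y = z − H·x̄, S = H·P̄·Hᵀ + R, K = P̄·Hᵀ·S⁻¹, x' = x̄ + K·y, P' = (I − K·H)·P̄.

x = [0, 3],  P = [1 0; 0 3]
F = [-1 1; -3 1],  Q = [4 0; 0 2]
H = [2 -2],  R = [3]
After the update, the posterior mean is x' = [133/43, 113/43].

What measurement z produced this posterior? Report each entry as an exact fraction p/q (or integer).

x̄ = F·x = [3, 3]
P̄ = F·P·Fᵀ + Q = [8 6; 6 14]
S = H·P̄·Hᵀ + R = [43]
K = P̄·Hᵀ·S⁻¹ = [4/43; -16/43]
x' − x̄ = [4/43, -16/43] = K·y
y = (KᵀK)⁻¹·Kᵀ·(x' − x̄) = [1]
z = y + H·x̄ = [1] + [0] = [1]

z = [1]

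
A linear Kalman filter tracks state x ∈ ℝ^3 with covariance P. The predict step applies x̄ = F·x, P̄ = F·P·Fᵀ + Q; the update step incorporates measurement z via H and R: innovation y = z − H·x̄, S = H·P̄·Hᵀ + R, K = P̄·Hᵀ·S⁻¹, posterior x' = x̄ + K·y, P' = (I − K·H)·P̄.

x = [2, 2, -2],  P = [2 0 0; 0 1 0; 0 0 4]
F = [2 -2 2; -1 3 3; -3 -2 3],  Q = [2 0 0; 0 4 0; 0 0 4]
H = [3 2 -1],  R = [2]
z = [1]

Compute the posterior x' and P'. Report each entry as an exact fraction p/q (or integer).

x̄ = F·x = [-4, -2, -16]
P̄ = F·P·Fᵀ + Q = [30 14 16; 14 51 36; 16 36 62]
y = z − H·x̄ = [1]
S = H·P̄·Hᵀ + R = [466]
K = P̄·Hᵀ·S⁻¹ = [51/233; 54/233; 29/233]
x' = x̄ + K·y = [-881/233, -412/233, -3699/233]
P' = (I − K·H)·P̄ = [1788/233 -2246/233 770/233; -2246/233 6051/233 5256/233; 770/233 5256/233 12764/233]

x' = [-881/233, -412/233, -3699/233]
P' = [1788/233 -2246/233 770/233; -2246/233 6051/233 5256/233; 770/233 5256/233 12764/233]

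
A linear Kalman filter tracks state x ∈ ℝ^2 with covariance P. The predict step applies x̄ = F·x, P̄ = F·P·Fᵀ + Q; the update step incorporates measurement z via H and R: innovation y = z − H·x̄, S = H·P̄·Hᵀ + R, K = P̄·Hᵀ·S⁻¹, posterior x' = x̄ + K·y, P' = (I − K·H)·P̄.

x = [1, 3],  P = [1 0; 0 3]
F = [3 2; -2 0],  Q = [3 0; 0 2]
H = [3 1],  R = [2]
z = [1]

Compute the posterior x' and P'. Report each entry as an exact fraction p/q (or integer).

x̄ = F·x = [9, -2]
P̄ = F·P·Fᵀ + Q = [24 -6; -6 6]
y = z − H·x̄ = [-24]
S = H·P̄·Hᵀ + R = [188]
K = P̄·Hᵀ·S⁻¹ = [33/94; -3/47]
x' = x̄ + K·y = [27/47, -22/47]
P' = (I − K·H)·P̄ = [39/47 -84/47; -84/47 246/47]

x' = [27/47, -22/47]
P' = [39/47 -84/47; -84/47 246/47]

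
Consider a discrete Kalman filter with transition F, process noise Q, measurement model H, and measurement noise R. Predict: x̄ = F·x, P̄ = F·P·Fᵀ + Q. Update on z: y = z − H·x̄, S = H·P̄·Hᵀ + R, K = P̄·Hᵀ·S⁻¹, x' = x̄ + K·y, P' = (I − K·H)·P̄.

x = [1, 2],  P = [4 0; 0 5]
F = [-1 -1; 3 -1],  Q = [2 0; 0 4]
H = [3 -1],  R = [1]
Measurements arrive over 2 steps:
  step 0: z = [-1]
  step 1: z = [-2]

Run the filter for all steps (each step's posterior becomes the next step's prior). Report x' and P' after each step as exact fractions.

step 0: x' = [-201/187, -37/17], P' = [457/187 121/17; 121/17 369/17]
step 1: x' = [-65588/68933, -61292/68933], P' = [45268/68933 113174/68933; 113174/68933 340378/68933]

step 0: x̄ = F·x = [-3, 1]
step 0: P̄ = F·P·Fᵀ + Q = [11 -7; -7 45]
step 0: y = z − H·x̄ = [9]
step 0: S = H·P̄·Hᵀ + R = [187]
step 0: K = P̄·Hᵀ·S⁻¹ = [40/187; -6/17]
step 0: x' = x̄ + K·y = [-201/187, -37/17]
step 0: P' = (I − K·H)·P̄ = [457/187 121/17; 121/17 369/17]
step 1: x̄ = F·x = [608/187, -196/187]
step 1: P̄ = F·P·Fᵀ + Q = [7552/187 26/187; 26/187 934/187]
step 1: y = z − H·x̄ = [-2394/187]
step 1: S = H·P̄·Hᵀ + R = [68933/187]
step 1: K = P̄·Hᵀ·S⁻¹ = [22630/68933; -856/68933]
step 1: x' = x̄ + K·y = [-65588/68933, -61292/68933]
step 1: P' = (I − K·H)·P̄ = [45268/68933 113174/68933; 113174/68933 340378/68933]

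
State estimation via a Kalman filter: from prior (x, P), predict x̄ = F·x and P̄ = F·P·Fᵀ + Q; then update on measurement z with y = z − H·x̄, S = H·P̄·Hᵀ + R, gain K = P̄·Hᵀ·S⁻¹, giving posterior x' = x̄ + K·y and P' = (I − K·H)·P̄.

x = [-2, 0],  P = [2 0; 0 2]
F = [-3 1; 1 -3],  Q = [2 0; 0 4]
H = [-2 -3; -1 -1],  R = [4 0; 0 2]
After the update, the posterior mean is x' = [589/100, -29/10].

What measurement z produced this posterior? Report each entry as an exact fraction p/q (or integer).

z = [-3, -3]

x̄ = F·x = [6, -2]
P̄ = F·P·Fᵀ + Q = [22 -12; -12 24]
S = H·P̄·Hᵀ + R = [164 56; 56 24]
K = P̄·Hᵀ·S⁻¹ = [23/50 -149/100; -3/5 9/10]
x' − x̄ = [-11/100, -9/10] = K·y
y = (KᵀK)⁻¹·Kᵀ·(x' − x̄) = [3, 1]
z = y + H·x̄ = [3, 1] + [-6, -4] = [-3, -3]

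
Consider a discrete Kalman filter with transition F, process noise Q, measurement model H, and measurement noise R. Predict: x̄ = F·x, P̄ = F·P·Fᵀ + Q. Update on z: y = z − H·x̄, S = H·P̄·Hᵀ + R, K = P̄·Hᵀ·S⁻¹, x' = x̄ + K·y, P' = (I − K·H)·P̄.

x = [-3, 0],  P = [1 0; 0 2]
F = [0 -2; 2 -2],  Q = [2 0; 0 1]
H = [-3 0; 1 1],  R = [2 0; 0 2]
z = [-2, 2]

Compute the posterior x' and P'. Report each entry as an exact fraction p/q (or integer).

x' = [201/214, -87/214]
P' = [43/214 -25/214; -25/214 343/214]

x̄ = F·x = [0, -6]
P̄ = F·P·Fᵀ + Q = [10 8; 8 13]
y = z − H·x̄ = [-2, 8]
S = H·P̄·Hᵀ + R = [92 -54; -54 41]
K = P̄·Hᵀ·S⁻¹ = [-129/428 9/214; 75/428 159/214]
x' = x̄ + K·y = [201/214, -87/214]
P' = (I − K·H)·P̄ = [43/214 -25/214; -25/214 343/214]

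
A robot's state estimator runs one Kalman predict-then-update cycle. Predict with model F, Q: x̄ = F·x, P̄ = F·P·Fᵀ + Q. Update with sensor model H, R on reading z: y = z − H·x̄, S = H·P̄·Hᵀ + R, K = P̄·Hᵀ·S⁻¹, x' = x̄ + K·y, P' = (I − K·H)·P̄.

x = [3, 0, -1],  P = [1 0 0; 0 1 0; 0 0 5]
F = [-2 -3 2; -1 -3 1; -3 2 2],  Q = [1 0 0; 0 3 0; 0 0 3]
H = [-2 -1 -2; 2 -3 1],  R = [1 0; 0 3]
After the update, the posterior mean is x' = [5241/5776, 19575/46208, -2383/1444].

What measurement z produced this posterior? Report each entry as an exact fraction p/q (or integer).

z = [1, -1]

x̄ = F·x = [-8, -4, -11]
P̄ = F·P·Fᵀ + Q = [34 21 20; 21 18 7; 20 7 36]
S = H·P̄·Hᵀ + R = [571 -155; -155 123]
K = P̄·Hᵀ·S⁻¹ = [-1499/5776 -715/5776; -9877/46208 -14325/46208; -191/1444 405/1444]
x' − x̄ = [51449/5776, 204407/46208, 13501/1444] = K·y
y = (KᵀK)⁻¹·Kᵀ·(x' − x̄) = [-41, 14]
z = y + H·x̄ = [-41, 14] + [42, -15] = [1, -1]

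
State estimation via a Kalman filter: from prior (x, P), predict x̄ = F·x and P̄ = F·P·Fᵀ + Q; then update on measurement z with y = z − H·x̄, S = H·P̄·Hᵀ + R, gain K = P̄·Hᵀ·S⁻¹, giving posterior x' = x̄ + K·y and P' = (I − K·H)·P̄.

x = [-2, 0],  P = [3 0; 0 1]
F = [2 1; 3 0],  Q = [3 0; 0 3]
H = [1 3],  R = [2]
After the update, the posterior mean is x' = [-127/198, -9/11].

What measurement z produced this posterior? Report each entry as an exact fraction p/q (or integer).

x̄ = F·x = [-4, -6]
P̄ = F·P·Fᵀ + Q = [16 18; 18 30]
S = H·P̄·Hᵀ + R = [396]
K = P̄·Hᵀ·S⁻¹ = [35/198; 3/11]
x' − x̄ = [665/198, 57/11] = K·y
y = (KᵀK)⁻¹·Kᵀ·(x' − x̄) = [19]
z = y + H·x̄ = [19] + [-22] = [-3]

z = [-3]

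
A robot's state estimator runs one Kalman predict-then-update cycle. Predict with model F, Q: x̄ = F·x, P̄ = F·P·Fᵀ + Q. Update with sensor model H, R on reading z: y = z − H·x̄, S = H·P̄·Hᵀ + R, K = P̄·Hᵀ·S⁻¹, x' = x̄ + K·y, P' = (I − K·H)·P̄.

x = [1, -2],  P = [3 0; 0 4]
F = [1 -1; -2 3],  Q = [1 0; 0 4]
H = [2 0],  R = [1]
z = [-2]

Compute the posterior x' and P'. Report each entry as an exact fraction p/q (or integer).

x' = [-29/33, 8/11]
P' = [8/33 -6/11; -6/11 140/11]

x̄ = F·x = [3, -8]
P̄ = F·P·Fᵀ + Q = [8 -18; -18 52]
y = z − H·x̄ = [-8]
S = H·P̄·Hᵀ + R = [33]
K = P̄·Hᵀ·S⁻¹ = [16/33; -12/11]
x' = x̄ + K·y = [-29/33, 8/11]
P' = (I − K·H)·P̄ = [8/33 -6/11; -6/11 140/11]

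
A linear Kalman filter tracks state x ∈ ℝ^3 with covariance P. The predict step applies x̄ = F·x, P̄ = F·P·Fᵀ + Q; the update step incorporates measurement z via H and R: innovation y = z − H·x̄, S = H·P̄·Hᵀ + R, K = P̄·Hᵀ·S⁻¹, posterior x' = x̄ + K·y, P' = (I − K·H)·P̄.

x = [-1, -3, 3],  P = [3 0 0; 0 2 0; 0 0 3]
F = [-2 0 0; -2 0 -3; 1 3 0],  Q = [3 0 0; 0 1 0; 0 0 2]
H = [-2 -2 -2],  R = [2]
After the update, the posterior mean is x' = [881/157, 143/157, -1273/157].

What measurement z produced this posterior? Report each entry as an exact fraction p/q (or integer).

z = [3]

x̄ = F·x = [2, -7, -10]
P̄ = F·P·Fᵀ + Q = [15 12 -6; 12 40 -6; -6 -6 23]
S = H·P̄·Hᵀ + R = [314]
K = P̄·Hᵀ·S⁻¹ = [-21/157; -46/157; -11/157]
x' − x̄ = [567/157, 1242/157, 297/157] = K·y
y = (KᵀK)⁻¹·Kᵀ·(x' − x̄) = [-27]
z = y + H·x̄ = [-27] + [30] = [3]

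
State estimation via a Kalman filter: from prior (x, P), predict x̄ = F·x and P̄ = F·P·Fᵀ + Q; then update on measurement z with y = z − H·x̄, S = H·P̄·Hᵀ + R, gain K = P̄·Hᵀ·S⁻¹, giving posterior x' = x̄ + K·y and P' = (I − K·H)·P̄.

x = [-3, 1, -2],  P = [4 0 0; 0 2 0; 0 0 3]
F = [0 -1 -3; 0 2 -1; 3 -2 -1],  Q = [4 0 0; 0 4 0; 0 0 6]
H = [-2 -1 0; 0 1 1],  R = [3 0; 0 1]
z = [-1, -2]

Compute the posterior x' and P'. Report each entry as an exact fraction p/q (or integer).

x' = [-4741/7914, 20111/7914, -12349/2638]
P' = [26239/7914 -42395/7914 14063/2638; -42395/7914 87835/7914 -29095/2638; 14063/2638 -29095/2638 31493/2638]

x̄ = F·x = [5, 4, -9]
P̄ = F·P·Fᵀ + Q = [33 5 13; 5 15 -5; 13 -5 53]
y = z − H·x̄ = [13, 3]
S = H·P̄·Hᵀ + R = [170 -46; -46 59]
K = P̄·Hᵀ·S⁻¹ = [-3361/7914 -103/3957; -1015/7914 275/3957; 323/2638 1199/1319]
x' = x̄ + K·y = [-4741/7914, 20111/7914, -12349/2638]
P' = (I − K·H)·P̄ = [26239/7914 -42395/7914 14063/2638; -42395/7914 87835/7914 -29095/2638; 14063/2638 -29095/2638 31493/2638]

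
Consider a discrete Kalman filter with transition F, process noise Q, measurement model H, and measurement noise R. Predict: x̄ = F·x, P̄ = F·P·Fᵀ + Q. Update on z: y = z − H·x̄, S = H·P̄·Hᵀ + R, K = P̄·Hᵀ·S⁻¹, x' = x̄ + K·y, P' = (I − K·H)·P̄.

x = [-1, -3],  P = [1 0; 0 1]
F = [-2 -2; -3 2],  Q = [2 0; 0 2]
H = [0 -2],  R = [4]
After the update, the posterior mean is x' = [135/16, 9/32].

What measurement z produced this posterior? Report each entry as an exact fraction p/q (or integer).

x̄ = F·x = [8, -3]
P̄ = F·P·Fᵀ + Q = [10 2; 2 15]
S = H·P̄·Hᵀ + R = [64]
K = P̄·Hᵀ·S⁻¹ = [-1/16; -15/32]
x' − x̄ = [7/16, 105/32] = K·y
y = (KᵀK)⁻¹·Kᵀ·(x' − x̄) = [-7]
z = y + H·x̄ = [-7] + [6] = [-1]

z = [-1]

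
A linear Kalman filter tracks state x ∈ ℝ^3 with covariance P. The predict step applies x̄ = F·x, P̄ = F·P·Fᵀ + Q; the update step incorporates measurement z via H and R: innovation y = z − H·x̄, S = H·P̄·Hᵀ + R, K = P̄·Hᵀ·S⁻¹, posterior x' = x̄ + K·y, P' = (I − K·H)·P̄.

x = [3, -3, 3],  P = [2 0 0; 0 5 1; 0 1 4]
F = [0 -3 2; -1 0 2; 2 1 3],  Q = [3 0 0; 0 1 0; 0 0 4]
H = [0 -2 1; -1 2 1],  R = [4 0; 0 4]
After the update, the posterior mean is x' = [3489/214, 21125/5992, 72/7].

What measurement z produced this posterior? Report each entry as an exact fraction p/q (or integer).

x̄ = F·x = [15, 3, 12]
P̄ = F·P·Fᵀ + Q = [52 10 2; 10 19 22; 2 22 59]
S = H·P̄·Hᵀ + R = [51 1; 1 235]
K = P̄·Hᵀ·S⁻¹ = [-75/214 -27/214; -1905/5992 1283/5992; 2/7 3/7]
x' − x̄ = [279/214, 3149/5992, -12/7] = K·y
y = (KᵀK)⁻¹·Kᵀ·(x' − x̄) = [-3, -2]
z = y + H·x̄ = [-3, -2] + [6, 3] = [3, 1]

z = [3, 1]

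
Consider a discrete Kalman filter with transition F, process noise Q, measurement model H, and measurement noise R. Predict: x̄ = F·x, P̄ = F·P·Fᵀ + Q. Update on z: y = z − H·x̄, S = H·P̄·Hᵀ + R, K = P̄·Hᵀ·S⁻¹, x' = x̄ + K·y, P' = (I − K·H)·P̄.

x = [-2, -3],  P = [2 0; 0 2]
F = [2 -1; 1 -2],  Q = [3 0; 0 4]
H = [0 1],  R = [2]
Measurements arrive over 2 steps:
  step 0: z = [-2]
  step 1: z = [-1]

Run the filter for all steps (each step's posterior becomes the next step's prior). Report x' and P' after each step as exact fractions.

step 0: x' = [-4, -5/4], P' = [9 1; 1 7/4]
step 1: x' = [-151/24, -19/18], P' = [173/8 11/6; 11/6 16/9]

step 0: x̄ = F·x = [-1, 4]
step 0: P̄ = F·P·Fᵀ + Q = [13 8; 8 14]
step 0: y = z − H·x̄ = [-6]
step 0: S = H·P̄·Hᵀ + R = [16]
step 0: K = P̄·Hᵀ·S⁻¹ = [1/2; 7/8]
step 0: x' = x̄ + K·y = [-4, -5/4]
step 0: P' = (I − K·H)·P̄ = [9 1; 1 7/4]
step 1: x̄ = F·x = [-27/4, -3/2]
step 1: P̄ = F·P·Fᵀ + Q = [147/4 33/2; 33/2 16]
step 1: y = z − H·x̄ = [1/2]
step 1: S = H·P̄·Hᵀ + R = [18]
step 1: K = P̄·Hᵀ·S⁻¹ = [11/12; 8/9]
step 1: x' = x̄ + K·y = [-151/24, -19/18]
step 1: P' = (I − K·H)·P̄ = [173/8 11/6; 11/6 16/9]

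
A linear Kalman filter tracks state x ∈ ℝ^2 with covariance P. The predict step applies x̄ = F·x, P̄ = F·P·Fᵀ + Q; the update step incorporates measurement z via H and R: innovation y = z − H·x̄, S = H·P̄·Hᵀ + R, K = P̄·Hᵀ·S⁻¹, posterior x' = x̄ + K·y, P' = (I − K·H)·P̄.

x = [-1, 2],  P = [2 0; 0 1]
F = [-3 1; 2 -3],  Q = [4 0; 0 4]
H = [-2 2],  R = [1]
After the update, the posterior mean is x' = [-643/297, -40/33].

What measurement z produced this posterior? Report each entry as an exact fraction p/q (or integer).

x̄ = F·x = [5, -8]
P̄ = F·P·Fᵀ + Q = [23 -15; -15 21]
S = H·P̄·Hᵀ + R = [297]
K = P̄·Hᵀ·S⁻¹ = [-76/297; 8/33]
x' − x̄ = [-2128/297, 224/33] = K·y
y = (KᵀK)⁻¹·Kᵀ·(x' − x̄) = [28]
z = y + H·x̄ = [28] + [-26] = [2]

z = [2]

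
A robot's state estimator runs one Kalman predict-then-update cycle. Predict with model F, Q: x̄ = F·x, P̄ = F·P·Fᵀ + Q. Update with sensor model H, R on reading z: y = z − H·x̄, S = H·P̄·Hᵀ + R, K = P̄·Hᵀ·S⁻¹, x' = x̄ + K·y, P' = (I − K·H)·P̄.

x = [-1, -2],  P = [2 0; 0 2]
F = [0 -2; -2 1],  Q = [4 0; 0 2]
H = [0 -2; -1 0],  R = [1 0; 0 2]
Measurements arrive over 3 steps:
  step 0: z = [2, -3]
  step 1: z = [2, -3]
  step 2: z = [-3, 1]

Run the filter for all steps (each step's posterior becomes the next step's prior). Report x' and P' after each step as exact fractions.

step 0: x' = [998/311, -302/311], P' = [524/311 -4/311; -4/311 76/311]
step 1: x' = [14834/5731, -6734/5731], P' = [57132/40117 -24/5731; -24/5731 1394/5731]
step 2: x' = [-793418/4570971, 5792068/4570971], P' = [6508172/4570971 -20188/4570971; -20188/4570971 1107776/4570971]

step 0: x̄ = F·x = [4, 0]
step 0: P̄ = F·P·Fᵀ + Q = [12 -4; -4 12]
step 0: y = z − H·x̄ = [2, 1]
step 0: S = H·P̄·Hᵀ + R = [49 -8; -8 14]
step 0: K = P̄·Hᵀ·S⁻¹ = [8/311 -262/311; -152/311 2/311]
step 0: x' = x̄ + K·y = [998/311, -302/311]
step 0: P' = (I − K·H)·P̄ = [524/311 -4/311; -4/311 76/311]
step 1: x̄ = F·x = [604/311, -2298/311]
step 1: P̄ = F·P·Fᵀ + Q = [1548/311 -168/311; -168/311 2810/311]
step 1: y = z − H·x̄ = [-3974/311, -329/311]
step 1: S = H·P̄·Hᵀ + R = [11551/311 -336/311; -336/311 2170/311]
step 1: K = P̄·Hᵀ·S⁻¹ = [48/5731 -28566/40117; -2788/5731 12/5731]
step 1: x' = x̄ + K·y = [14834/5731, -6734/5731]
step 1: P' = (I − K·H)·P̄ = [57132/40117 -24/5731; -24/5731 1394/5731]
step 2: x̄ = F·x = [13468/5731, -36402/5731]
step 2: P̄ = F·P·Fᵀ + Q = [28500/5731 -2884/5731; -2884/5731 319192/40117]
step 2: y = z − H·x̄ = [-89997/5731, 19199/5731]
step 2: S = H·P̄·Hᵀ + R = [1316885/40117 -5768/5731; -5768/5731 39962/5731]
step 2: K = P̄·Hᵀ·S⁻¹ = [40376/4570971 -3254086/4570971; -2215552/4570971 10094/4570971]
step 2: x' = x̄ + K·y = [-793418/4570971, 5792068/4570971]
step 2: P' = (I − K·H)·P̄ = [6508172/4570971 -20188/4570971; -20188/4570971 1107776/4570971]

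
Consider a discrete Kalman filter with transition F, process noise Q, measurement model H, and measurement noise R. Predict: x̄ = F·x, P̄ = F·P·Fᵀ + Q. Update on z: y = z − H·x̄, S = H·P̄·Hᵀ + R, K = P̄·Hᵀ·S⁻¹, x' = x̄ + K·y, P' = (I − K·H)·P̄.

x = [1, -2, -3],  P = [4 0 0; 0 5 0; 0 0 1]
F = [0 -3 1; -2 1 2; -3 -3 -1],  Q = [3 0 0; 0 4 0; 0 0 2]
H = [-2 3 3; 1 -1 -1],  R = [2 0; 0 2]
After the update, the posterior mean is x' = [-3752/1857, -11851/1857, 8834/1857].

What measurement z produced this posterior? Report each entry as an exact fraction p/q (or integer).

z = [-1, -1]

x̄ = F·x = [3, -10, 6]
P̄ = F·P·Fᵀ + Q = [49 -13 44; -13 29 7; 44 7 84]
S = H·P̄·Hᵀ + R = [969 -324; -324 116]
K = P̄·Hᵀ·S⁻¹ = [1313/1857 2637/1238; -83/1857 -1355/2476; 1558/1857 4799/2476]
x' − x̄ = [-9323/1857, 6719/1857, -2308/1857] = K·y
y = (KᵀK)⁻¹·Kᵀ·(x' − x̄) = [17, -8]
z = y + H·x̄ = [17, -8] + [-18, 7] = [-1, -1]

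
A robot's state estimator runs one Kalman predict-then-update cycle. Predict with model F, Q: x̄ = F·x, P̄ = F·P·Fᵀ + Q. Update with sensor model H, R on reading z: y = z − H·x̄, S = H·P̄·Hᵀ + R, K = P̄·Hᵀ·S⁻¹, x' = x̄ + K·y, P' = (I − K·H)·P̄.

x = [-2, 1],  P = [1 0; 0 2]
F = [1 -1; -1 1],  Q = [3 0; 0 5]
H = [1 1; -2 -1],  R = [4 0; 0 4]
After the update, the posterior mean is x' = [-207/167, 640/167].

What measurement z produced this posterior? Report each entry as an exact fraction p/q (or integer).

x̄ = F·x = [-3, 3]
P̄ = F·P·Fᵀ + Q = [6 -3; -3 8]
S = H·P̄·Hᵀ + R = [12 -11; -11 24]
K = P̄·Hᵀ·S⁻¹ = [-27/167 -75/167; 98/167 31/167]
x' − x̄ = [294/167, 139/167] = K·y
y = (KᵀK)⁻¹·Kᵀ·(x' − x̄) = [3, -5]
z = y + H·x̄ = [3, -5] + [0, 3] = [3, -2]

z = [3, -2]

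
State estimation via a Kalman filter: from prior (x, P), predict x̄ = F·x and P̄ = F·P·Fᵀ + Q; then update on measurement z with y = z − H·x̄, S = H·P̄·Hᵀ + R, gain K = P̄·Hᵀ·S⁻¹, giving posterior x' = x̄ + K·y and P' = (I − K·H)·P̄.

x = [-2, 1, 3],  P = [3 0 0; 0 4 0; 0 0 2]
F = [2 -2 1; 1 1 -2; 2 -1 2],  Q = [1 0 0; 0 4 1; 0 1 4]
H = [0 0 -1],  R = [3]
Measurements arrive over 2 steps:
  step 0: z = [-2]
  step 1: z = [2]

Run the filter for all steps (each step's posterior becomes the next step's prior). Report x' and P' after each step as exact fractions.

step 0: x̄ = F·x = [-3, -7, 1]
step 0: P̄ = F·P·Fᵀ + Q = [31 -6 24; -6 19 -5; 24 -5 28]
step 0: y = z − H·x̄ = [-1]
step 0: S = H·P̄·Hᵀ + R = [31]
step 0: K = P̄·Hᵀ·S⁻¹ = [-24/31; 5/31; -28/31]
step 0: x' = x̄ + K·y = [-69/31, -222/31, 59/31]
step 0: P' = (I − K·H)·P̄ = [385/31 -66/31 72/31; -66/31 564/31 -15/31; 72/31 -15/31 84/31]
step 1: x̄ = F·x = [365/31, -409/31, 202/31]
step 1: P̄ = F·P·Fᵀ + Q = [4787/31 -817/31 3739/31; -817/31 1049/31 -369/31; 3739/31 -369/31 3464/31]
step 1: y = z − H·x̄ = [264/31]
step 1: S = H·P̄·Hᵀ + R = [3557/31]
step 1: K = P̄·Hᵀ·S⁻¹ = [-3739/3557; 369/3557; -3464/3557]
step 1: x' = x̄ + K·y = [10039/3557, -43787/3557, -6322/3557]
step 1: P' = (I − K·H)·P̄ = [98298/3557 -49238/3557 11217/3557; -49238/3557 115972/3557 -1107/3557; 11217/3557 -1107/3557 10392/3557]

step 0: x' = [-69/31, -222/31, 59/31], P' = [385/31 -66/31 72/31; -66/31 564/31 -15/31; 72/31 -15/31 84/31]
step 1: x' = [10039/3557, -43787/3557, -6322/3557], P' = [98298/3557 -49238/3557 11217/3557; -49238/3557 115972/3557 -1107/3557; 11217/3557 -1107/3557 10392/3557]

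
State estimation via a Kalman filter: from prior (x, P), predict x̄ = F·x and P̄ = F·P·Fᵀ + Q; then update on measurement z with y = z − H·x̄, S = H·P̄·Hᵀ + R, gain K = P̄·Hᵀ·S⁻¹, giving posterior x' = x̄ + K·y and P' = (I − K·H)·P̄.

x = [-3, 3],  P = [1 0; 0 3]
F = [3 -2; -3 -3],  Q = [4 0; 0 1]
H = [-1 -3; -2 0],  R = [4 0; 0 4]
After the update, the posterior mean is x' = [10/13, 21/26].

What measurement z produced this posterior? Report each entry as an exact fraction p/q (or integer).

x̄ = F·x = [-15, 0]
P̄ = F·P·Fᵀ + Q = [25 9; 9 37]
S = H·P̄·Hᵀ + R = [416 104; 104 104]
K = P̄·Hᵀ·S⁻¹ = [-1/156 -37/78; -17/52 2/13]
x' − x̄ = [205/13, 21/26] = K·y
y = (KᵀK)⁻¹·Kᵀ·(x' − x̄) = [-18, -33]
z = y + H·x̄ = [-18, -33] + [15, 30] = [-3, -3]

z = [-3, -3]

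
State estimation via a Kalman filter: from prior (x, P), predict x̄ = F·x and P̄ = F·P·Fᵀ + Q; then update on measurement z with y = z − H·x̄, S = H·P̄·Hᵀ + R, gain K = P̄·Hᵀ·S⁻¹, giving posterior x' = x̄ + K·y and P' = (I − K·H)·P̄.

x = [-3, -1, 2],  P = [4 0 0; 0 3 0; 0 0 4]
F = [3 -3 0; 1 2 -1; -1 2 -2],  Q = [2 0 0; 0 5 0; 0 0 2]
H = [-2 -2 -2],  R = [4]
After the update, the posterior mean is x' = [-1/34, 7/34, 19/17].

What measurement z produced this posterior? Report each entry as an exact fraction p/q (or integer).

z = [-3]

x̄ = F·x = [-6, -7, -3]
P̄ = F·P·Fᵀ + Q = [65 -6 -30; -6 25 16; -30 16 34]
S = H·P̄·Hᵀ + R = [340]
K = P̄·Hᵀ·S⁻¹ = [-29/170; -7/34; -2/17]
x' − x̄ = [203/34, 245/34, 70/17] = K·y
y = (KᵀK)⁻¹·Kᵀ·(x' − x̄) = [-35]
z = y + H·x̄ = [-35] + [32] = [-3]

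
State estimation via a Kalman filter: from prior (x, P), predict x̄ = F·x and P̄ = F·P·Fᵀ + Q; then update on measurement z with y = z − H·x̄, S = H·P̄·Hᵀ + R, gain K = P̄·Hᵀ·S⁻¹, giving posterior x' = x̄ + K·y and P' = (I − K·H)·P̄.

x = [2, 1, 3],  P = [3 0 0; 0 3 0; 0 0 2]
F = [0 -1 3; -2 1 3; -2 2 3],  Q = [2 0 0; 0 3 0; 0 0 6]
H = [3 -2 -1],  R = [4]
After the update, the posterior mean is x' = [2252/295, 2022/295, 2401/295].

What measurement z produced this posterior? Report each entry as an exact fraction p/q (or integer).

x̄ = F·x = [8, 6, 7]
P̄ = F·P·Fᵀ + Q = [23 15 12; 15 36 36; 12 36 48]
S = H·P̄·Hᵀ + R = [295]
K = P̄·Hᵀ·S⁻¹ = [27/295; -63/295; -84/295]
x' − x̄ = [-108/295, 252/295, 336/295] = K·y
y = (KᵀK)⁻¹·Kᵀ·(x' − x̄) = [-4]
z = y + H·x̄ = [-4] + [5] = [1]

z = [1]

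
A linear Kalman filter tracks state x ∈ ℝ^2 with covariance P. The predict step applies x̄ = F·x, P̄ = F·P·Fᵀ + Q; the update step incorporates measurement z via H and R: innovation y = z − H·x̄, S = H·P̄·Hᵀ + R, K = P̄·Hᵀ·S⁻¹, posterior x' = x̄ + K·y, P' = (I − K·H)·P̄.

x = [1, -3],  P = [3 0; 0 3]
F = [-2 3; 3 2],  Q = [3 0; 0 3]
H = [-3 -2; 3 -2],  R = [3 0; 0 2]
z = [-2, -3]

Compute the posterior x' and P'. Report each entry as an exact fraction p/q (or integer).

x' = [-1473/7132, 12923/10698]
P' = [987/7132 147/3566; 147/3566 553/1783]

x̄ = F·x = [-11, -3]
P̄ = F·P·Fᵀ + Q = [42 0; 0 42]
y = z − H·x̄ = [-41, 24]
S = H·P̄·Hᵀ + R = [549 -210; -210 548]
K = P̄·Hᵀ·S⁻¹ = [-1183/7132 2373/14264; -2653/10698 -1771/7132]
x' = x̄ + K·y = [-1473/7132, 12923/10698]
P' = (I − K·H)·P̄ = [987/7132 147/3566; 147/3566 553/1783]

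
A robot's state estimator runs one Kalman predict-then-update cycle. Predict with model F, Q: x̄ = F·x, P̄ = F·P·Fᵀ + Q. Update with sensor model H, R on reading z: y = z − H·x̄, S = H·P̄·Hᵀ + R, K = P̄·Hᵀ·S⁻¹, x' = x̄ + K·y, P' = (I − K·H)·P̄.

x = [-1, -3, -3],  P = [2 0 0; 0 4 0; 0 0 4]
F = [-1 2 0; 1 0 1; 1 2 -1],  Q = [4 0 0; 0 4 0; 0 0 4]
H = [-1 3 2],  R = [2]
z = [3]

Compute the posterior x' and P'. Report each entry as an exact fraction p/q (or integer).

x' = [-5, -16/25, -4/25]
P' = [22 -2 14; -2 358/75 -598/75; 14 -598/75 1438/75]

x̄ = F·x = [-5, -4, -4]
P̄ = F·P·Fᵀ + Q = [22 -2 14; -2 10 -2; 14 -2 26]
y = z − H·x̄ = [18]
S = H·P̄·Hᵀ + R = [150]
K = P̄·Hᵀ·S⁻¹ = [0; 14/75; 16/75]
x' = x̄ + K·y = [-5, -16/25, -4/25]
P' = (I − K·H)·P̄ = [22 -2 14; -2 358/75 -598/75; 14 -598/75 1438/75]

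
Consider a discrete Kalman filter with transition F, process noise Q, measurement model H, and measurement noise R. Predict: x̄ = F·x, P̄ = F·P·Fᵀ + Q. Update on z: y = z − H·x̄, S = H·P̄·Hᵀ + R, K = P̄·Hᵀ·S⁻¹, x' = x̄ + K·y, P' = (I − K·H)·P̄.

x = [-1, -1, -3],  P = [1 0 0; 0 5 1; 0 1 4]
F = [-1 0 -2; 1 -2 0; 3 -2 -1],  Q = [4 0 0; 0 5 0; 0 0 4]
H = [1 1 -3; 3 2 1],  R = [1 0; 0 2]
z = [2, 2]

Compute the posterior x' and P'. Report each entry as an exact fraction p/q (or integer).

x' = [86941/39547, -76534/39547, -23624/39547]
P' = [206382/39547 -286809/39547 -29016/39547; -286809/39547 413492/39547 43537/39547; -29016/39547 43537/39547 8906/39547]

x̄ = F·x = [7, 1, 2]
P̄ = F·P·Fᵀ + Q = [21 3 9; 3 26 25; 9 25 41]
y = z − H·x̄ = [0, -23]
S = H·P̄·Hᵀ + R = [219 -190; -190 526]
K = P̄·Hᵀ·S⁻¹ = [6621/39547 8256/39547; -3928/39547 5047/39547; -12197/39547 4466/39547]
x' = x̄ + K·y = [86941/39547, -76534/39547, -23624/39547]
P' = (I − K·H)·P̄ = [206382/39547 -286809/39547 -29016/39547; -286809/39547 413492/39547 43537/39547; -29016/39547 43537/39547 8906/39547]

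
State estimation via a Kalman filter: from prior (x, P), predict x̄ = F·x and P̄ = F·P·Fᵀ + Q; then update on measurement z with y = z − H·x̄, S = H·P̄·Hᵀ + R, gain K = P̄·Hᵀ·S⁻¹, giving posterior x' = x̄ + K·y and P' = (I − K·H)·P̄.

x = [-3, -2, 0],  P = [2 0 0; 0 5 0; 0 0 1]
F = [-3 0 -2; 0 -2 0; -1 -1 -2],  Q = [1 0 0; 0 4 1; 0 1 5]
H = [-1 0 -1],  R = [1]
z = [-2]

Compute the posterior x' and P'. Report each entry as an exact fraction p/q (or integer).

x̄ = F·x = [9, 4, 5]
P̄ = F·P·Fᵀ + Q = [23 0 10; 0 24 11; 10 11 16]
y = z − H·x̄ = [12]
S = H·P̄·Hᵀ + R = [60]
K = P̄·Hᵀ·S⁻¹ = [-11/20; -11/60; -13/30]
x' = x̄ + K·y = [12/5, 9/5, -1/5]
P' = (I − K·H)·P̄ = [97/20 -121/20 -43/10; -121/20 1319/60 187/30; -43/10 187/30 71/15]

x' = [12/5, 9/5, -1/5]
P' = [97/20 -121/20 -43/10; -121/20 1319/60 187/30; -43/10 187/30 71/15]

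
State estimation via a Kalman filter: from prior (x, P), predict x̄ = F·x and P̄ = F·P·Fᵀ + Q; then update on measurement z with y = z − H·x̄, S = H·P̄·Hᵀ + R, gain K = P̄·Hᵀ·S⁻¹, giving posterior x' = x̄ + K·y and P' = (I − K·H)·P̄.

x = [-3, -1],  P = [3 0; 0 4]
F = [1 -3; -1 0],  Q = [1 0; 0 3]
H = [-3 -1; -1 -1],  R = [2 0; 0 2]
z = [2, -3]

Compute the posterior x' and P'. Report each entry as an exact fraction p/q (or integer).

x' = [-145/71, 621/142]
P' = [271/426 -155/142; -155/142 387/142]

x̄ = F·x = [0, 3]
P̄ = F·P·Fᵀ + Q = [40 -3; -3 6]
y = z − H·x̄ = [5, 0]
S = H·P̄·Hᵀ + R = [350 114; 114 42]
K = P̄·Hᵀ·S⁻¹ = [-29/71 97/426; 39/142 -58/71]
x' = x̄ + K·y = [-145/71, 621/142]
P' = (I − K·H)·P̄ = [271/426 -155/142; -155/142 387/142]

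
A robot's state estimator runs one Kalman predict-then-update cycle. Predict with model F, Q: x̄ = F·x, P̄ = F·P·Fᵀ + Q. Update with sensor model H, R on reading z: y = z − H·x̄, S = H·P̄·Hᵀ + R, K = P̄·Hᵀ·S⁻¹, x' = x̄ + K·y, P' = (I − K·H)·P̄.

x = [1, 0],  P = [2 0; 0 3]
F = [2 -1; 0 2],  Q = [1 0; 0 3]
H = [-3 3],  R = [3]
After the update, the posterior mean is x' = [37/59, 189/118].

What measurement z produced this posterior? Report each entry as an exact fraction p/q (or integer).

x̄ = F·x = [2, 0]
P̄ = F·P·Fᵀ + Q = [12 -6; -6 15]
S = H·P̄·Hᵀ + R = [354]
K = P̄·Hᵀ·S⁻¹ = [-9/59; 21/118]
x' − x̄ = [-81/59, 189/118] = K·y
y = (KᵀK)⁻¹·Kᵀ·(x' − x̄) = [9]
z = y + H·x̄ = [9] + [-6] = [3]

z = [3]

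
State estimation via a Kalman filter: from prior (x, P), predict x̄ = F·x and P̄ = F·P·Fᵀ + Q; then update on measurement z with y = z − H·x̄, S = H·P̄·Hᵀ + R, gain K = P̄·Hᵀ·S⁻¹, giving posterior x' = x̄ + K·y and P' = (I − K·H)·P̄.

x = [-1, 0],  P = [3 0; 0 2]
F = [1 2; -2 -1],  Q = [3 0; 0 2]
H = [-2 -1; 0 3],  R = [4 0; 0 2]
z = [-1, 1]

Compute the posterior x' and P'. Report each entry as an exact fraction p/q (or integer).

x' = [41/142, 227/639]
P' = [67/71 -8/71; -8/71 140/639]

x̄ = F·x = [-1, 2]
P̄ = F·P·Fᵀ + Q = [14 -10; -10 16]
y = z − H·x̄ = [-1, -5]
S = H·P̄·Hᵀ + R = [36 12; 12 146]
K = P̄·Hᵀ·S⁻¹ = [-63/142 -12/71; 1/639 70/213]
x' = x̄ + K·y = [41/142, 227/639]
P' = (I − K·H)·P̄ = [67/71 -8/71; -8/71 140/639]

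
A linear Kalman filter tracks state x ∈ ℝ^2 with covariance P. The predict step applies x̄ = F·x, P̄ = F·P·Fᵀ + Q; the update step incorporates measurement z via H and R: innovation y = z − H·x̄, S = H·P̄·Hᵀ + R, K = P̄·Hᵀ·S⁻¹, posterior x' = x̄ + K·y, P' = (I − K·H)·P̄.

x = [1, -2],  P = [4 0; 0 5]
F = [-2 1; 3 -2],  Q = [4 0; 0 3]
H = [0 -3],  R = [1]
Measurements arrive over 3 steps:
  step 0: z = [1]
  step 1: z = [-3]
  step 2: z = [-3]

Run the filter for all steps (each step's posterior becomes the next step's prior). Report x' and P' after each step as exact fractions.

step 0: x̄ = F·x = [-4, 7]
step 0: P̄ = F·P·Fᵀ + Q = [25 -34; -34 59]
step 0: y = z − H·x̄ = [22]
step 0: S = H·P̄·Hᵀ + R = [532]
step 0: K = P̄·Hᵀ·S⁻¹ = [51/266; -177/532]
step 0: x' = x̄ + K·y = [29/133, -85/266]
step 0: P' = (I − K·H)·P̄ = [724/133 -17/266; -17/266 59/532]
step 1: x̄ = F·x = [-201/266, 172/133]
step 1: P̄ = F·P·Fᵀ + Q = [13907/532 -4433/133; -4433/133 7076/133]
step 1: y = z − H·x̄ = [117/133]
step 1: S = H·P̄·Hᵀ + R = [63817/133]
step 1: K = P̄·Hᵀ·S⁻¹ = [1023/4909; -21228/63817]
step 1: x' = x̄ + K·y = [-5619/9818, 4912/4909]
step 1: P' = (I − K·H)·P̄ = [104135/19636 -341/4909; -341/4909 7076/63817]
step 2: x̄ = F·x = [10531/4909, -36505/9818]
step 2: P̄ = F·P·Fᵀ + Q = [1633831/63817 -4151631/127634; -4151631/127634 13275599/255268]
step 2: y = z − H·x̄ = [-138969/9818]
step 2: S = H·P̄·Hᵀ + R = [119735659/255268]
step 2: K = P̄·Hᵀ·S⁻¹ = [24909786/119735659; -39826797/119735659]
step 2: x' = x̄ + K·y = [-95723732/119735659, 118531261/119735659]
step 2: P' = (I − K·H)·P̄ = [634681540/119735659 -8303262/119735659; -8303262/119735659 13275599/119735659]

step 0: x' = [29/133, -85/266], P' = [724/133 -17/266; -17/266 59/532]
step 1: x' = [-5619/9818, 4912/4909], P' = [104135/19636 -341/4909; -341/4909 7076/63817]
step 2: x' = [-95723732/119735659, 118531261/119735659], P' = [634681540/119735659 -8303262/119735659; -8303262/119735659 13275599/119735659]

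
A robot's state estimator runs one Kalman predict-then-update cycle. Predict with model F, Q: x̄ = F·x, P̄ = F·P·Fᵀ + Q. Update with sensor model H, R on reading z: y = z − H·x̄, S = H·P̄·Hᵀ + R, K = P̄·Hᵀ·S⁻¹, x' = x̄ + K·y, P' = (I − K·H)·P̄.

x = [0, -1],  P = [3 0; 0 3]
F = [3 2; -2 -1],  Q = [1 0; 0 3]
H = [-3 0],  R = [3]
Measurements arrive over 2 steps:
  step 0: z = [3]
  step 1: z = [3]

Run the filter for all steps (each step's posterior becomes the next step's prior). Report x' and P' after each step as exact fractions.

step 0: x̄ = F·x = [-2, 1]
step 0: P̄ = F·P·Fᵀ + Q = [40 -24; -24 18]
step 0: y = z − H·x̄ = [-3]
step 0: S = H·P̄·Hᵀ + R = [363]
step 0: K = P̄·Hᵀ·S⁻¹ = [-40/121; 24/121]
step 0: x' = x̄ + K·y = [-122/121, 49/121]
step 0: P' = (I − K·H)·P̄ = [40/121 -24/121; -24/121 450/121]
step 1: x̄ = F·x = [-268/121, 195/121]
step 1: P̄ = F·P·Fᵀ + Q = [1993/121 -972/121; -972/121 877/121]
step 1: y = z − H·x̄ = [-441/121]
step 1: S = H·P̄·Hᵀ + R = [18300/121]
step 1: K = P̄·Hᵀ·S⁻¹ = [-1993/6100; 243/1525]
step 1: x' = x̄ + K·y = [-6247/6100, 1572/1525]
step 1: P' = (I − K·H)·P̄ = [1993/6100 -243/1525; -243/1525 5197/1525]

step 0: x' = [-122/121, 49/121], P' = [40/121 -24/121; -24/121 450/121]
step 1: x' = [-6247/6100, 1572/1525], P' = [1993/6100 -243/1525; -243/1525 5197/1525]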